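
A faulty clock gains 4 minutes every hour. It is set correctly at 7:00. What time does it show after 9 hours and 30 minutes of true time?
For every 60 true minutes, the faulty clock advances 60 + 4 = 64 minutes.
True elapsed: 9 hours and 30 minutes = 570 minutes.
Faulty clock advances: 570 x 64/60 = 608 minutes (drift: 38 minutes ahead).
Shown time: 7:00 + 608 minutes = 5:08.

Final answer: 5:08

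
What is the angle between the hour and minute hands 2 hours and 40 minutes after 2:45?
First find the time 2 hours and 40 minutes after 2:45.
Total minutes: 2 x 60 + 45 + 2 x 60 + 40 = 325.
325 mod 720 = 325 minutes = 5:25.
Now compute the angle at 5:25:
Hour hand: 5 x 30 + 25 x 0.5 = 162.5 degrees
Minute hand: 25 x 6 = 150 degrees
Difference: |162.5 - 150| = 12.5 degrees
The angle is 12.5 degrees

Final answer: 12.5 degrees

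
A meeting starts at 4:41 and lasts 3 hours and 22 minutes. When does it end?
Starting time: 4:41
Adding 22 minutes to 41 minutes: 41 + 22 = 63 minutes = 1 hour and 3 minutes
Adding 3 hours: 4 + 3 + 1 (carry) = 8
Final time: 8:03

Final answer: 8:03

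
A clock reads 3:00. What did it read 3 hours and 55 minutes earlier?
Starting time: 3:00 = 180 total minutes past 12:00
Subtracting: 3 hours and 55 minutes = 235 minutes
180 - 235 = -55 (negative, add 12 hours = 720) = 665 minutes
= 11 hours and 5 minutes past 12:00 = 11:05

Final answer: 11:05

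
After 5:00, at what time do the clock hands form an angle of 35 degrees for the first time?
At t minutes past 5:00, the hour hand is at 30 x 5 + 0.5t degrees and the minute hand is at 6t degrees.
The smaller angle between them is 35 degrees when |30H - 5.5t| = 35 or |30H - 5.5t| = 325.
With H = 5, solve 30 x 5 - 5.5t = +/- target for each target:
  t = (30 x 5 - 35) / 5.5 = 20.91
  t = (30 x 5 + 35) / 5.5 = 33.64
  t = (30 x 5 - 325) / 5.5 = -31.82 (outside (0, 60))
  t = (30 x 5 + 325) / 5.5 = 86.36 (outside (0, 60))
Valid solutions in (0, 60): {20.91, 33.64} minutes.
The first occurrence is t = 20.91 minutes.
The hands form a 35-degree angle at 20.91 minutes past 5:00.

Final answer: 20.91 minutes past 5:00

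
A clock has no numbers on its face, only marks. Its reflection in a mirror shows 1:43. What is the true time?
Reflection across the vertical (12-6) axis maps a hand at angle A degrees to (360 - A) degrees, which sends a reading of T minutes past 12:00 to (720 - T) minutes past 12:00.
Mirror reads 1:43 = 103 minutes past 12:00.
Actual time: (720 - 103) mod 720 = 617 minutes = 10:17.

Final answer: 10:17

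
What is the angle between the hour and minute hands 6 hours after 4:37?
First find the time 6 hours after 4:37.
Total minutes: 4 x 60 + 37 + 6 x 60 + 0 = 637.
637 mod 720 = 637 minutes = 10:37.
Now compute the angle at 10:37:
Hour hand: 10 x 30 + 37 x 0.5 = 318.5 degrees
Minute hand: 37 x 6 = 222 degrees
Difference: |318.5 - 222| = 96.5 degrees
The angle is 96.5 degrees

Final answer: 96.5 degrees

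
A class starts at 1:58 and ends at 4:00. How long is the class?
From 1:58 to 4:00:
(4 x 60 + 0) - (1 x 60 + 58) = 240 - 118 = 122 minutes
= 2 hours and 2 minutes

Final answer: 2 hours and 2 minutes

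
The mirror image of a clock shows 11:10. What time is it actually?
Reflection across the vertical (12-6) axis maps a hand at angle A degrees to (360 - A) degrees, which sends a reading of T minutes past 12:00 to (720 - T) minutes past 12:00.
Mirror reads 11:10 = 670 minutes past 12:00.
Actual time: (720 - 670) mod 720 = 50 minutes = 12:50.

Final answer: 12:50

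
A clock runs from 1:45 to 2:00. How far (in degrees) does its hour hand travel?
The hour hand moves 0.5 degrees per minute.
Time elapsed: 2:00 - 1:45 = 15 minutes
Angular displacement: 15 x 0.5 = 7.5 degrees

Final answer: 7.5 degrees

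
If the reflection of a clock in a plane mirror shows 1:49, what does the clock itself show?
Reflection across the vertical (12-6) axis maps a hand at angle A degrees to (360 - A) degrees, which sends a reading of T minutes past 12:00 to (720 - T) minutes past 12:00.
Mirror reads 1:49 = 109 minutes past 12:00.
Actual time: (720 - 109) mod 720 = 611 minutes = 10:11.

Final answer: 10:11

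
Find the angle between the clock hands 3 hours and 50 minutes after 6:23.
First find the time 3 hours and 50 minutes after 6:23.
Total minutes: 6 x 60 + 23 + 3 x 60 + 50 = 613.
613 mod 720 = 613 minutes = 10:13.
Now compute the angle at 10:13:
Hour hand: 10 x 30 + 13 x 0.5 = 306.5 degrees
Minute hand: 13 x 6 = 78 degrees
Difference: |306.5 - 78| = 228.5 degrees
Smaller angle: 360 - 228.5 = 131.5 degrees

Final answer: 131.5 degrees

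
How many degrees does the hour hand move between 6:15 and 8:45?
The hour hand moves 0.5 degrees per minute.
Time elapsed: 8:45 - 6:15 = 150 minutes
Angular displacement: 150 x 0.5 = 75 degrees

Final answer: 75 degrees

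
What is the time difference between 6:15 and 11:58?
From 6:15 to 11:58:
(11 x 60 + 58) - (6 x 60 + 15) = 718 - 375 = 343 minutes
= 5 hours and 43 minutes

Final answer: 5 hours and 43 minutes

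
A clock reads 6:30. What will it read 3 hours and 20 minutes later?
Starting time: 6:30
Adding 20 minutes to 30 minutes: 30 + 20 = 50 minutes
Adding 3 hours: 6 + 3 = 9
Final time: 9:50

Final answer: 9:50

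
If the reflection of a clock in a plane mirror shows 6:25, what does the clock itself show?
Reflection across the vertical (12-6) axis maps a hand at angle A degrees to (360 - A) degrees, which sends a reading of T minutes past 12:00 to (720 - T) minutes past 12:00.
Mirror reads 6:25 = 385 minutes past 12:00.
Actual time: (720 - 385) mod 720 = 335 minutes = 5:35.

Final answer: 5:35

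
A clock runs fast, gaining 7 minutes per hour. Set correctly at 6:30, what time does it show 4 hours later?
For every 60 true minutes, the faulty clock advances 60 + 7 = 67 minutes.
True elapsed: 4 hours = 240 minutes.
Faulty clock advances: 240 x 67/60 = 268 minutes (drift: 28 minutes ahead).
Shown time: 6:30 + 268 minutes = 10:58.

Final answer: 10:58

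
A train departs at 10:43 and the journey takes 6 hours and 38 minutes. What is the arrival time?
Starting time: 10:43
Adding 38 minutes to 43 minutes: 43 + 38 = 81 minutes = 1 hour and 21 minutes
Adding 6 hours: 10 + 6 + 1 (carry) = 17 - 12 = 5
Final time: 5:21

Final answer: 5:21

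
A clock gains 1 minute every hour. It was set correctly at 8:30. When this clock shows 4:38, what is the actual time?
For every 60 true minutes, the faulty clock advances 61 minutes, so 1 faulty-clock minute corresponds to 60/61 true minutes.
From 8:30 to 4:38 on the faulty dial is 488 minutes.
True elapsed: 488 x 60/61 = 480 minutes = 8 hours.
True time: 8:30 + 8 hours = 4:30.

Final answer: 4:30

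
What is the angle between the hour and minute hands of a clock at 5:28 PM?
Hour hand position: 5 x 30 + 28 x 0.5 = 164 degrees
Minute hand position: 28 x 6 = 168 degrees
Difference: |164 - 168| = 4 degrees
The angle between the hands is 4 degrees

Final answer: 4 degrees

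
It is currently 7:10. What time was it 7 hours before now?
Starting time: 7:10 = 430 total minutes past 12:00
Subtracting: 7 hours = 420 minutes
430 - 420 = 10 minutes
= 10 minutes past 12:00 = 12:10

Final answer: 12:10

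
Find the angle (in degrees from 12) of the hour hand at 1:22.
The hour hand moves 30 degrees per hour and 0.5 degrees per minute.
At 1:22: (1) x 30 + 22 x 0.5 = 30 + 11 = 41 degrees

Final answer: 41 degrees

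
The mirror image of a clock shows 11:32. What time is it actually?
Reflection across the vertical (12-6) axis maps a hand at angle A degrees to (360 - A) degrees, which sends a reading of T minutes past 12:00 to (720 - T) minutes past 12:00.
Mirror reads 11:32 = 692 minutes past 12:00.
Actual time: (720 - 692) mod 720 = 28 minutes = 12:28.

Final answer: 12:28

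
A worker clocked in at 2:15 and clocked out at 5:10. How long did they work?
From 2:15 to 5:10:
(5 x 60 + 10) - (2 x 60 + 15) = 310 - 135 = 175 minutes
= 2 hours and 55 minutes

Final answer: 2 hours and 55 minutes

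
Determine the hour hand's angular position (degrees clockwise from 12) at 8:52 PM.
The hour hand moves 30 degrees per hour and 0.5 degrees per minute.
At 8:52: (8) x 30 + 52 x 0.5 = 240 + 26 = 266 degrees

Final answer: 266 degrees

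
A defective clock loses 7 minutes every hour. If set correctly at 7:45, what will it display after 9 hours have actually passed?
For every 60 true minutes, the faulty clock advances 60 - 7 = 53 minutes.
True elapsed: 9 hours = 540 minutes.
Faulty clock advances: 540 x 53/60 = 477 minutes (drift: 63 minutes behind).
Shown time: 7:45 + 477 minutes = 3:42.

Final answer: 3:42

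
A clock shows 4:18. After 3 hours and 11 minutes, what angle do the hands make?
First find the time 3 hours and 11 minutes after 4:18.
Total minutes: 4 x 60 + 18 + 3 x 60 + 11 = 449.
449 mod 720 = 449 minutes = 7:29.
Now compute the angle at 7:29:
Hour hand: 7 x 30 + 29 x 0.5 = 224.5 degrees
Minute hand: 29 x 6 = 174 degrees
Difference: |224.5 - 174| = 50.5 degrees
The angle is 50.5 degrees

Final answer: 50.5 degrees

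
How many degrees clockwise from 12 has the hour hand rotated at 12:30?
The hour hand moves 30 degrees per hour and 0.5 degrees per minute.
At 12:30: (0) x 30 + 30 x 0.5 = 0 + 15 = 15 degrees

Final answer: 15 degrees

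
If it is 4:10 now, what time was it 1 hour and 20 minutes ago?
Starting time: 4:10 = 250 total minutes past 12:00
Subtracting: 1 hour and 20 minutes = 80 minutes
250 - 80 = 170 minutes
= 2 hours and 50 minutes past 12:00 = 2:50

Final answer: 2:50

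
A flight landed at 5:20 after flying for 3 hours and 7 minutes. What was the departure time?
Starting time: 5:20 = 320 total minutes past 12:00
Subtracting: 3 hours and 7 minutes = 187 minutes
320 - 187 = 133 minutes
= 2 hours and 13 minutes past 12:00 = 2:13

Final answer: 2:13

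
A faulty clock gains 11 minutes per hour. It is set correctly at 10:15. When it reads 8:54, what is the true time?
For every 60 true minutes, the faulty clock advances 71 minutes, so 1 faulty-clock minute corresponds to 60/71 true minutes.
From 10:15 to 8:54 on the faulty dial is 639 minutes.
True elapsed: 639 x 60/71 = 540 minutes = 9 hours.
True time: 10:15 + 9 hours = 7:15.

Final answer: 7:15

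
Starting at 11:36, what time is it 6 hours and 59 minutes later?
Starting time: 11:36
Adding 59 minutes to 36 minutes: 36 + 59 = 95 minutes = 1 hour and 35 minutes
Adding 6 hours: 11 + 6 + 1 (carry) = 18 - 12 = 6
Final time: 6:35

Final answer: 6:35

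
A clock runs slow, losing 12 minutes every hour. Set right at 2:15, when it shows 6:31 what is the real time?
For every 60 true minutes, the faulty clock advances 48 minutes, so 1 faulty-clock minute corresponds to 60/48 true minutes.
From 2:15 to 6:31 on the faulty dial is 256 minutes.
True elapsed: 256 x 60/48 = 320 minutes = 5 hours and 20 minutes.
True time: 2:15 + 5 hours and 20 minutes = 7:35.

Final answer: 7:35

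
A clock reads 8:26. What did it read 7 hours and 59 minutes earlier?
Starting time: 8:26 = 506 total minutes past 12:00
Subtracting: 7 hours and 59 minutes = 479 minutes
506 - 479 = 27 minutes
= 27 minutes past 12:00 = 12:27

Final answer: 12:27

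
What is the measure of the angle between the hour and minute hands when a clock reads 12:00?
Hour hand position: 0 x 30 + 0 x 0.5 = 0 degrees
Minute hand position: 0 x 6 = 0 degrees
Difference: |0 - 0| = 0 degrees
The angle between the hands is 0 degrees

Final answer: 0 degrees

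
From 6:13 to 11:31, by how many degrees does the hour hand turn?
The hour hand moves 0.5 degrees per minute.
Time elapsed: 11:31 - 6:13 = 318 minutes
Angular displacement: 318 x 0.5 = 159 degrees

Final answer: 159 degrees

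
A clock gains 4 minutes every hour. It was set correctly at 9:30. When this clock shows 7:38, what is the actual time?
For every 60 true minutes, the faulty clock advances 64 minutes, so 1 faulty-clock minute corresponds to 60/64 true minutes.
From 9:30 to 7:38 on the faulty dial is 608 minutes.
True elapsed: 608 x 60/64 = 570 minutes = 9 hours and 30 minutes.
True time: 9:30 + 9 hours and 30 minutes = 7:00.

Final answer: 7:00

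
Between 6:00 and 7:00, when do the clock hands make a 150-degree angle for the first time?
At t minutes past 6:00, the hour hand is at 30 x 6 + 0.5t degrees and the minute hand is at 6t degrees.
The smaller angle between them is 150 degrees when |30H - 5.5t| = 150 or |30H - 5.5t| = 210.
With H = 6, solve 30 x 6 - 5.5t = +/- target for each target:
  t = (30 x 6 - 150) / 5.5 = 5.45
  t = (30 x 6 + 150) / 5.5 = 60 (outside (0, 60))
  t = (30 x 6 - 210) / 5.5 = -5.45 (outside (0, 60))
  t = (30 x 6 + 210) / 5.5 = 70.91 (outside (0, 60))
Valid solutions in (0, 60): {5.45} minutes.
The first occurrence is t = 5.45 minutes.
The hands form a 150-degree angle at 5.45 minutes past 6:00.

Final answer: 5.45 minutes past 6:00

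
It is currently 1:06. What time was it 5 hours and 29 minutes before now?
Starting time: 1:06 = 66 total minutes past 12:00
Subtracting: 5 hours and 29 minutes = 329 minutes
66 - 329 = -263 (negative, add 12 hours = 720) = 457 minutes
= 7 hours and 37 minutes past 12:00 = 7:37

Final answer: 7:37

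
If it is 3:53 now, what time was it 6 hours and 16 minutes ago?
Starting time: 3:53 = 233 total minutes past 12:00
Subtracting: 6 hours and 16 minutes = 376 minutes
233 - 376 = -143 (negative, add 12 hours = 720) = 577 minutes
= 9 hours and 37 minutes past 12:00 = 9:37

Final answer: 9:37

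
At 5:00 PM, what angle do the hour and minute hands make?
Hour hand position: 5 x 30 + 0 x 0.5 = 150 degrees
Minute hand position: 0 x 6 = 0 degrees
Difference: |150 - 0| = 150 degrees
The angle between the hands is 150 degrees

Final answer: 150 degrees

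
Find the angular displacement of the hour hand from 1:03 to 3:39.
The hour hand moves 0.5 degrees per minute.
Time elapsed: 3:39 - 1:03 = 156 minutes
Angular displacement: 156 x 0.5 = 78 degrees

Final answer: 78 degrees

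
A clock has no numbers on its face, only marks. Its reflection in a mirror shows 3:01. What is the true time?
Reflection across the vertical (12-6) axis maps a hand at angle A degrees to (360 - A) degrees, which sends a reading of T minutes past 12:00 to (720 - T) minutes past 12:00.
Mirror reads 3:01 = 181 minutes past 12:00.
Actual time: (720 - 181) mod 720 = 539 minutes = 8:59.

Final answer: 8:59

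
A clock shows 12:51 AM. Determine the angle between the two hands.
Hour hand position: 0 x 30 + 51 x 0.5 = 25.5 degrees
Minute hand position: 51 x 6 = 306 degrees
Difference: |25.5 - 306| = 280.5 degrees
Since 280.5 > 180, the smaller angle is 360 - 280.5 = 79.5 degrees

Final answer: 79.5 degrees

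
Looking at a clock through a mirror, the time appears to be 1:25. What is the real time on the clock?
Reflection across the vertical (12-6) axis maps a hand at angle A degrees to (360 - A) degrees, which sends a reading of T minutes past 12:00 to (720 - T) minutes past 12:00.
Mirror reads 1:25 = 85 minutes past 12:00.
Actual time: (720 - 85) mod 720 = 635 minutes = 10:35.

Final answer: 10:35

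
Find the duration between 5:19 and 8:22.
From 5:19 to 8:22:
(8 x 60 + 22) - (5 x 60 + 19) = 502 - 319 = 183 minutes
= 3 hours and 3 minutes

Final answer: 3 hours and 3 minutes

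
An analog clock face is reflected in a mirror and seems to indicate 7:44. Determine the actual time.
Reflection across the vertical (12-6) axis maps a hand at angle A degrees to (360 - A) degrees, which sends a reading of T minutes past 12:00 to (720 - T) minutes past 12:00.
Mirror reads 7:44 = 464 minutes past 12:00.
Actual time: (720 - 464) mod 720 = 256 minutes = 4:16.

Final answer: 4:16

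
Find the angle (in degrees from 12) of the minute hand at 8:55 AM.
The minute hand moves 6 degrees per minute.
At 8:55: 55 x 6 = 330 degrees

Final answer: 330 degrees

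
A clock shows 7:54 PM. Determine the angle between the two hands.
Hour hand position: 7 x 30 + 54 x 0.5 = 237 degrees
Minute hand position: 54 x 6 = 324 degrees
Difference: |237 - 324| = 87 degrees
The angle between the hands is 87 degrees

Final answer: 87 degrees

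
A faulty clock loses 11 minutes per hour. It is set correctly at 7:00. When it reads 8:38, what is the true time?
For every 60 true minutes, the faulty clock advances 49 minutes, so 1 faulty-clock minute corresponds to 60/49 true minutes.
From 7:00 to 8:38 on the faulty dial is 98 minutes.
True elapsed: 98 x 60/49 = 120 minutes = 2 hours.
True time: 7:00 + 2 hours = 9:00.

Final answer: 9:00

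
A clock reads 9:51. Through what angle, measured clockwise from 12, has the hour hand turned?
The hour hand moves 30 degrees per hour and 0.5 degrees per minute.
At 9:51: (9) x 30 + 51 x 0.5 = 270 + 25.5 = 295.5 degrees

Final answer: 295.5 degrees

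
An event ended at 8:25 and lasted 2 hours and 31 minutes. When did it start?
Starting time: 8:25 = 505 total minutes past 12:00
Subtracting: 2 hours and 31 minutes = 151 minutes
505 - 151 = 354 minutes
= 5 hours and 54 minutes past 12:00 = 5:54

Final answer: 5:54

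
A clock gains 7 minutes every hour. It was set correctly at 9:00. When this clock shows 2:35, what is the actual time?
For every 60 true minutes, the faulty clock advances 67 minutes, so 1 faulty-clock minute corresponds to 60/67 true minutes.
From 9:00 to 2:35 on the faulty dial is 335 minutes.
True elapsed: 335 x 60/67 = 300 minutes = 5 hours.
True time: 9:00 + 5 hours = 2:00.

Final answer: 2:00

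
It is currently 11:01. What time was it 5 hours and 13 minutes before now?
Starting time: 11:01 = 661 total minutes past 12:00
Subtracting: 5 hours and 13 minutes = 313 minutes
661 - 313 = 348 minutes
= 5 hours and 48 minutes past 12:00 = 5:48

Final answer: 5:48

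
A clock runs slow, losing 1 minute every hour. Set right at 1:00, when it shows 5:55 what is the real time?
For every 60 true minutes, the faulty clock advances 59 minutes, so 1 faulty-clock minute corresponds to 60/59 true minutes.
From 1:00 to 5:55 on the faulty dial is 295 minutes.
True elapsed: 295 x 60/59 = 300 minutes = 5 hours.
True time: 1:00 + 5 hours = 6:00.

Final answer: 6:00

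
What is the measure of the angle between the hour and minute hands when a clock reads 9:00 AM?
Hour hand position: 9 x 30 + 0 x 0.5 = 270 degrees
Minute hand position: 0 x 6 = 0 degrees
Difference: |270 - 0| = 270 degrees
Since 270 > 180, the smaller angle is 360 - 270 = 90 degrees

Final answer: 90 degrees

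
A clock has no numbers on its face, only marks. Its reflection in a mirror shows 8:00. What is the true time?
Reflection across the vertical (12-6) axis maps a hand at angle A degrees to (360 - A) degrees, which sends a reading of T minutes past 12:00 to (720 - T) minutes past 12:00.
Mirror reads 8:00 = 480 minutes past 12:00.
Actual time: (720 - 480) mod 720 = 240 minutes = 4:00.

Final answer: 4:00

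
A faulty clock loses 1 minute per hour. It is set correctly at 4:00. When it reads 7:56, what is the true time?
For every 60 true minutes, the faulty clock advances 59 minutes, so 1 faulty-clock minute corresponds to 60/59 true minutes.
From 4:00 to 7:56 on the faulty dial is 236 minutes.
True elapsed: 236 x 60/59 = 240 minutes = 4 hours.
True time: 4:00 + 4 hours = 8:00.

Final answer: 8:00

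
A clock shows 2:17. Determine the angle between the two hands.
Hour hand position: 2 x 30 + 17 x 0.5 = 68.5 degrees
Minute hand position: 17 x 6 = 102 degrees
Difference: |68.5 - 102| = 33.5 degrees
The angle between the hands is 33.5 degrees

Final answer: 33.5 degrees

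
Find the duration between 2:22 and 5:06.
From 2:22 to 5:06:
(5 x 60 + 6) - (2 x 60 + 22) = 306 - 142 = 164 minutes
= 2 hours and 44 minutes

Final answer: 2 hours and 44 minutes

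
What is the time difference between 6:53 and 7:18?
From 6:53 to 7:18:
(7 x 60 + 18) - (6 x 60 + 53) = 438 - 413 = 25 minutes
= 25 minutes

Final answer: 25 minutes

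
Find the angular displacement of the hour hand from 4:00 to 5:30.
The hour hand moves 0.5 degrees per minute.
Time elapsed: 5:30 - 4:00 = 90 minutes
Angular displacement: 90 x 0.5 = 45 degrees

Final answer: 45 degrees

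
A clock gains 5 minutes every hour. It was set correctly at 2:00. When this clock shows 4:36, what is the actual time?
For every 60 true minutes, the faulty clock advances 65 minutes, so 1 faulty-clock minute corresponds to 60/65 true minutes.
From 2:00 to 4:36 on the faulty dial is 156 minutes.
True elapsed: 156 x 60/65 = 144 minutes = 2 hours and 24 minutes.
True time: 2:00 + 2 hours and 24 minutes = 4:24.

Final answer: 4:24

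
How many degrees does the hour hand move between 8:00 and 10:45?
The hour hand moves 0.5 degrees per minute.
Time elapsed: 10:45 - 8:00 = 165 minutes
Angular displacement: 165 x 0.5 = 82.5 degrees

Final answer: 82.5 degrees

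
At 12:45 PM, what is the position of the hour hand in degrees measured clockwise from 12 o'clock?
The hour hand moves 30 degrees per hour and 0.5 degrees per minute.
At 12:45: (0) x 30 + 45 x 0.5 = 0 + 22.5 = 22.5 degrees

Final answer: 22.5 degrees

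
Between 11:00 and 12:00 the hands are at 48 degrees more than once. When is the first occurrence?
At t minutes past 11:00, the hour hand is at 30 x 11 + 0.5t degrees and the minute hand is at 6t degrees.
The smaller angle between them is 48 degrees when |30H - 5.5t| = 48 or |30H - 5.5t| = 312.
With H = 11, solve 30 x 11 - 5.5t = +/- target for each target:
  t = (30 x 11 - 48) / 5.5 = 51.27
  t = (30 x 11 + 48) / 5.5 = 68.73 (outside (0, 60))
  t = (30 x 11 - 312) / 5.5 = 3.27
  t = (30 x 11 + 312) / 5.5 = 116.73 (outside (0, 60))
Valid solutions in (0, 60): {3.27, 51.27} minutes.
The first occurrence is t = 3.27 minutes.
The hands form a 48-degree angle at 3.27 minutes past 11:00.

Final answer: 3.27 minutes past 11:00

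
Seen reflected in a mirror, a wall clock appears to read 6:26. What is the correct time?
Reflection across the vertical (12-6) axis maps a hand at angle A degrees to (360 - A) degrees, which sends a reading of T minutes past 12:00 to (720 - T) minutes past 12:00.
Mirror reads 6:26 = 386 minutes past 12:00.
Actual time: (720 - 386) mod 720 = 334 minutes = 5:34.

Final answer: 5:34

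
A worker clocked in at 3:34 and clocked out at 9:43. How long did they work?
From 3:34 to 9:43:
(9 x 60 + 43) - (3 x 60 + 34) = 583 - 214 = 369 minutes
= 6 hours and 9 minutes

Final answer: 6 hours and 9 minutes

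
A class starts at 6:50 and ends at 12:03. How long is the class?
From 6:50 to 12:03:
(12 x 60 + 3) - (6 x 60 + 50) = 723 - 410 = 313 minutes
= 5 hours and 13 minutes

Final answer: 5 hours and 13 minutes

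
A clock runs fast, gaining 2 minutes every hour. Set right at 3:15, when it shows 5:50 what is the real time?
For every 60 true minutes, the faulty clock advances 62 minutes, so 1 faulty-clock minute corresponds to 60/62 true minutes.
From 3:15 to 5:50 on the faulty dial is 155 minutes.
True elapsed: 155 x 60/62 = 150 minutes = 2 hours and 30 minutes.
True time: 3:15 + 2 hours and 30 minutes = 5:45.

Final answer: 5:45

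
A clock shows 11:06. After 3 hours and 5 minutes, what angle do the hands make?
First find the time 3 hours and 5 minutes after 11:06.
Total minutes: 11 x 60 + 6 + 3 x 60 + 5 = 851.
851 mod 720 = 131 minutes = 2:11.
Now compute the angle at 2:11:
Hour hand: 2 x 30 + 11 x 0.5 = 65.5 degrees
Minute hand: 11 x 6 = 66 degrees
Difference: |65.5 - 66| = 0.5 degrees
The angle is 0.5 degrees

Final answer: 0.5 degrees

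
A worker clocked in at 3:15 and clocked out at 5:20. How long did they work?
From 3:15 to 5:20:
(5 x 60 + 20) - (3 x 60 + 15) = 320 - 195 = 125 minutes
= 2 hours and 5 minutes

Final answer: 2 hours and 5 minutes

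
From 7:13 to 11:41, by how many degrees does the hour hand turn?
The hour hand moves 0.5 degrees per minute.
Time elapsed: 11:41 - 7:13 = 268 minutes
Angular displacement: 268 x 0.5 = 134 degrees

Final answer: 134 degrees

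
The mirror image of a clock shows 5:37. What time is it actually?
Reflection across the vertical (12-6) axis maps a hand at angle A degrees to (360 - A) degrees, which sends a reading of T minutes past 12:00 to (720 - T) minutes past 12:00.
Mirror reads 5:37 = 337 minutes past 12:00.
Actual time: (720 - 337) mod 720 = 383 minutes = 6:23.

Final answer: 6:23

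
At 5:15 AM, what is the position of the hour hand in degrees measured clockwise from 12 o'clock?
The hour hand moves 30 degrees per hour and 0.5 degrees per minute.
At 5:15: (5) x 30 + 15 x 0.5 = 150 + 7.5 = 157.5 degrees

Final answer: 157.5 degrees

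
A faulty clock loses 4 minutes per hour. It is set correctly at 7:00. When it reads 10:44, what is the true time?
For every 60 true minutes, the faulty clock advances 56 minutes, so 1 faulty-clock minute corresponds to 60/56 true minutes.
From 7:00 to 10:44 on the faulty dial is 224 minutes.
True elapsed: 224 x 60/56 = 240 minutes = 4 hours.
True time: 7:00 + 4 hours = 11:00.

Final answer: 11:00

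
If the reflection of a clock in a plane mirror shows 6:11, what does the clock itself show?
Reflection across the vertical (12-6) axis maps a hand at angle A degrees to (360 - A) degrees, which sends a reading of T minutes past 12:00 to (720 - T) minutes past 12:00.
Mirror reads 6:11 = 371 minutes past 12:00.
Actual time: (720 - 371) mod 720 = 349 minutes = 5:49.

Final answer: 5:49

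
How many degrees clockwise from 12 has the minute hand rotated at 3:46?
The minute hand moves 6 degrees per minute.
At 3:46: 46 x 6 = 276 degrees

Final answer: 276 degrees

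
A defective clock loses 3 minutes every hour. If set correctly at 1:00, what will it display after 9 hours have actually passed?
For every 60 true minutes, the faulty clock advances 60 - 3 = 57 minutes.
True elapsed: 9 hours = 540 minutes.
Faulty clock advances: 540 x 57/60 = 513 minutes (drift: 27 minutes behind).
Shown time: 1:00 + 513 minutes = 9:33.

Final answer: 9:33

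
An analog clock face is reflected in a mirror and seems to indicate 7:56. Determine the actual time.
Reflection across the vertical (12-6) axis maps a hand at angle A degrees to (360 - A) degrees, which sends a reading of T minutes past 12:00 to (720 - T) minutes past 12:00.
Mirror reads 7:56 = 476 minutes past 12:00.
Actual time: (720 - 476) mod 720 = 244 minutes = 4:04.

Final answer: 4:04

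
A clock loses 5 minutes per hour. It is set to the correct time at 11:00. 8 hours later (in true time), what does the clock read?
For every 60 true minutes, the faulty clock advances 60 - 5 = 55 minutes.
True elapsed: 8 hours = 480 minutes.
Faulty clock advances: 480 x 55/60 = 440 minutes (drift: 40 minutes behind).
Shown time: 11:00 + 440 minutes = 6:20.

Final answer: 6:20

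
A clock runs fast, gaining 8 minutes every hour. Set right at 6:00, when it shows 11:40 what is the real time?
For every 60 true minutes, the faulty clock advances 68 minutes, so 1 faulty-clock minute corresponds to 60/68 true minutes.
From 6:00 to 11:40 on the faulty dial is 340 minutes.
True elapsed: 340 x 60/68 = 300 minutes = 5 hours.
True time: 6:00 + 5 hours = 11:00.

Final answer: 11:00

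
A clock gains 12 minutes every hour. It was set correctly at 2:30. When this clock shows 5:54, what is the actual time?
For every 60 true minutes, the faulty clock advances 72 minutes, so 1 faulty-clock minute corresponds to 60/72 true minutes.
From 2:30 to 5:54 on the faulty dial is 204 minutes.
True elapsed: 204 x 60/72 = 170 minutes = 2 hours and 50 minutes.
True time: 2:30 + 2 hours and 50 minutes = 5:20.

Final answer: 5:20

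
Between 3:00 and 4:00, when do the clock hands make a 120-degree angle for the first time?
At t minutes past 3:00, the hour hand is at 30 x 3 + 0.5t degrees and the minute hand is at 6t degrees.
The smaller angle between them is 120 degrees when |30H - 5.5t| = 120 or |30H - 5.5t| = 240.
With H = 3, solve 30 x 3 - 5.5t = +/- target for each target:
  t = (30 x 3 - 120) / 5.5 = -5.45 (outside (0, 60))
  t = (30 x 3 + 120) / 5.5 = 38.18
  t = (30 x 3 - 240) / 5.5 = -27.27 (outside (0, 60))
  t = (30 x 3 + 240) / 5.5 = 60 (outside (0, 60))
Valid solutions in (0, 60): {38.18} minutes.
The first occurrence is t = 38.18 minutes.
The hands form a 120-degree angle at 38.18 minutes past 3:00.

Final answer: 38.18 minutes past 3:00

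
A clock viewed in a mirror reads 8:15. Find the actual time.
Reflection across the vertical (12-6) axis maps a hand at angle A degrees to (360 - A) degrees, which sends a reading of T minutes past 12:00 to (720 - T) minutes past 12:00.
Mirror reads 8:15 = 495 minutes past 12:00.
Actual time: (720 - 495) mod 720 = 225 minutes = 3:45.

Final answer: 3:45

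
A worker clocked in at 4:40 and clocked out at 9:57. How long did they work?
From 4:40 to 9:57:
(9 x 60 + 57) - (4 x 60 + 40) = 597 - 280 = 317 minutes
= 5 hours and 17 minutes

Final answer: 5 hours and 17 minutes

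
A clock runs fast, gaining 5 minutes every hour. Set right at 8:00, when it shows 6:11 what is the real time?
For every 60 true minutes, the faulty clock advances 65 minutes, so 1 faulty-clock minute corresponds to 60/65 true minutes.
From 8:00 to 6:11 on the faulty dial is 611 minutes.
True elapsed: 611 x 60/65 = 564 minutes = 9 hours and 24 minutes.
True time: 8:00 + 9 hours and 24 minutes = 5:24.

Final answer: 5:24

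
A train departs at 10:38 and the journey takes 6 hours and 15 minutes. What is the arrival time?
Starting time: 10:38
Adding 15 minutes to 38 minutes: 38 + 15 = 53 minutes
Adding 6 hours: 10 + 6 = 16 - 12 = 4
Final time: 4:53

Final answer: 4:53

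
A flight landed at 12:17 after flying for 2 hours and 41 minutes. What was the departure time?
Starting time: 12:17 = 17 total minutes past 12:00
Subtracting: 2 hours and 41 minutes = 161 minutes
17 - 161 = -144 (negative, add 12 hours = 720) = 576 minutes
= 9 hours and 36 minutes past 12:00 = 9:36

Final answer: 9:36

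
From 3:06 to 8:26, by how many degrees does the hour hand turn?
The hour hand moves 0.5 degrees per minute.
Time elapsed: 8:26 - 3:06 = 320 minutes
Angular displacement: 320 x 0.5 = 160 degrees

Final answer: 160 degrees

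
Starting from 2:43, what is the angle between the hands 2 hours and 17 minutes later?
First find the time 2 hours and 17 minutes after 2:43.
Total minutes: 2 x 60 + 43 + 2 x 60 + 17 = 300.
300 mod 720 = 300 minutes = 5:00.
Now compute the angle at 5:00:
Hour hand: 5 x 30 + 0 x 0.5 = 150 degrees
Minute hand: 0 x 6 = 0 degrees
Difference: |150 - 0| = 150 degrees
The angle is 150 degrees

Final answer: 150 degrees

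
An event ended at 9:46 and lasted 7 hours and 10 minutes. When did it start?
Starting time: 9:46 = 586 total minutes past 12:00
Subtracting: 7 hours and 10 minutes = 430 minutes
586 - 430 = 156 minutes
= 2 hours and 36 minutes past 12:00 = 2:36

Final answer: 2:36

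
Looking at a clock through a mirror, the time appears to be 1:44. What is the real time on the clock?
Reflection across the vertical (12-6) axis maps a hand at angle A degrees to (360 - A) degrees, which sends a reading of T minutes past 12:00 to (720 - T) minutes past 12:00.
Mirror reads 1:44 = 104 minutes past 12:00.
Actual time: (720 - 104) mod 720 = 616 minutes = 10:16.

Final answer: 10:16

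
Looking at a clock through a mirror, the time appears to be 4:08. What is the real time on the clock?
Reflection across the vertical (12-6) axis maps a hand at angle A degrees to (360 - A) degrees, which sends a reading of T minutes past 12:00 to (720 - T) minutes past 12:00.
Mirror reads 4:08 = 248 minutes past 12:00.
Actual time: (720 - 248) mod 720 = 472 minutes = 7:52.

Final answer: 7:52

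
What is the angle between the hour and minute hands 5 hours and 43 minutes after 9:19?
First find the time 5 hours and 43 minutes after 9:19.
Total minutes: 9 x 60 + 19 + 5 x 60 + 43 = 902.
902 mod 720 = 182 minutes = 3:02.
Now compute the angle at 3:02:
Hour hand: 3 x 30 + 2 x 0.5 = 91 degrees
Minute hand: 2 x 6 = 12 degrees
Difference: |91 - 12| = 79 degrees
The angle is 79 degrees

Final answer: 79 degrees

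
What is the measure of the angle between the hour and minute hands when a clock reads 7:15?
Hour hand position: 7 x 30 + 15 x 0.5 = 217.5 degrees
Minute hand position: 15 x 6 = 90 degrees
Difference: |217.5 - 90| = 127.5 degrees
The angle between the hands is 127.5 degrees

Final answer: 127.5 degrees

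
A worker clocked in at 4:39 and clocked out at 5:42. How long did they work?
From 4:39 to 5:42:
(5 x 60 + 42) - (4 x 60 + 39) = 342 - 279 = 63 minutes
= 1 hour and 3 minutes

Final answer: 1 hour and 3 minutes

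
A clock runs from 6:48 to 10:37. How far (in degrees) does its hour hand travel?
The hour hand moves 0.5 degrees per minute.
Time elapsed: 10:37 - 6:48 = 229 minutes
Angular displacement: 229 x 0.5 = 114.5 degrees

Final answer: 114.5 degrees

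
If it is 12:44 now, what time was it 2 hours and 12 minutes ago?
Starting time: 12:44 = 44 total minutes past 12:00
Subtracting: 2 hours and 12 minutes = 132 minutes
44 - 132 = -88 (negative, add 12 hours = 720) = 632 minutes
= 10 hours and 32 minutes past 12:00 = 10:32

Final answer: 10:32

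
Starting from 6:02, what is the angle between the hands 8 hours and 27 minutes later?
First find the time 8 hours and 27 minutes after 6:02.
Total minutes: 6 x 60 + 2 + 8 x 60 + 27 = 869.
869 mod 720 = 149 minutes = 2:29.
Now compute the angle at 2:29:
Hour hand: 2 x 30 + 29 x 0.5 = 74.5 degrees
Minute hand: 29 x 6 = 174 degrees
Difference: |74.5 - 174| = 99.5 degrees
The angle is 99.5 degrees

Final answer: 99.5 degrees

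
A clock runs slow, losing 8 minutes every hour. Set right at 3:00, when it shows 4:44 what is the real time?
For every 60 true minutes, the faulty clock advances 52 minutes, so 1 faulty-clock minute corresponds to 60/52 true minutes.
From 3:00 to 4:44 on the faulty dial is 104 minutes.
True elapsed: 104 x 60/52 = 120 minutes = 2 hours.
True time: 3:00 + 2 hours = 5:00.

Final answer: 5:00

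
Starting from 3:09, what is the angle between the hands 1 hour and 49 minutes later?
First find the time 1 hour and 49 minutes after 3:09.
Total minutes: 3 x 60 + 9 + 1 x 60 + 49 = 298.
298 mod 720 = 298 minutes = 4:58.
Now compute the angle at 4:58:
Hour hand: 4 x 30 + 58 x 0.5 = 149 degrees
Minute hand: 58 x 6 = 348 degrees
Difference: |149 - 348| = 199 degrees
Smaller angle: 360 - 199 = 161 degrees

Final answer: 161 degrees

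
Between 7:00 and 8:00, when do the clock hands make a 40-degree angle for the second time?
At t minutes past 7:00, the hour hand is at 30 x 7 + 0.5t degrees and the minute hand is at 6t degrees.
The smaller angle between them is 40 degrees when |30H - 5.5t| = 40 or |30H - 5.5t| = 320.
With H = 7, solve 30 x 7 - 5.5t = +/- target for each target:
  t = (30 x 7 - 40) / 5.5 = 30.91
  t = (30 x 7 + 40) / 5.5 = 45.45
  t = (30 x 7 - 320) / 5.5 = -20 (outside (0, 60))
  t = (30 x 7 + 320) / 5.5 = 96.36 (outside (0, 60))
Valid solutions in (0, 60): {30.91, 45.45} minutes.
The second occurrence is t = 45.45 minutes.
The hands form a 40-degree angle at 45.45 minutes past 7:00.

Final answer: 45.45 minutes past 7:00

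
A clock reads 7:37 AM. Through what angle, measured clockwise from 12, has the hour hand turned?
The hour hand moves 30 degrees per hour and 0.5 degrees per minute.
At 7:37: (7) x 30 + 37 x 0.5 = 210 + 18.5 = 228.5 degrees

Final answer: 228.5 degrees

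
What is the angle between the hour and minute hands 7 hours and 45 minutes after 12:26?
First find the time 7 hours and 45 minutes after 12:26.
Total minutes: 12 x 60 + 26 + 7 x 60 + 45 = 1211.
1211 mod 720 = 491 minutes = 8:11.
Now compute the angle at 8:11:
Hour hand: 8 x 30 + 11 x 0.5 = 245.5 degrees
Minute hand: 11 x 6 = 66 degrees
Difference: |245.5 - 66| = 179.5 degrees
The angle is 179.5 degrees

Final answer: 179.5 degrees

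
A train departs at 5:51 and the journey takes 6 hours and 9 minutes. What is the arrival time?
Starting time: 5:51
Adding 9 minutes to 51 minutes: 51 + 9 = 60 minutes = 1 hour
Adding 6 hours: 5 + 6 + 1 (carry) = 12
Final time: 12:00

Final answer: 12:00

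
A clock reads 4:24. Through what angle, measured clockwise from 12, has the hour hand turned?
The hour hand moves 30 degrees per hour and 0.5 degrees per minute.
At 4:24: (4) x 30 + 24 x 0.5 = 120 + 12 = 132 degrees

Final answer: 132 degrees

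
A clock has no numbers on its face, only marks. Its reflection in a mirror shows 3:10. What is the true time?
Reflection across the vertical (12-6) axis maps a hand at angle A degrees to (360 - A) degrees, which sends a reading of T minutes past 12:00 to (720 - T) minutes past 12:00.
Mirror reads 3:10 = 190 minutes past 12:00.
Actual time: (720 - 190) mod 720 = 530 minutes = 8:50.

Final answer: 8:50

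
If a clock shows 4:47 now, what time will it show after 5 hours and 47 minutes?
Starting time: 4:47
Adding 47 minutes to 47 minutes: 47 + 47 = 94 minutes = 1 hour and 34 minutes
Adding 5 hours: 4 + 5 + 1 (carry) = 10
Final time: 10:34

Final answer: 10:34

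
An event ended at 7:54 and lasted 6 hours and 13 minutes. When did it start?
Starting time: 7:54 = 474 total minutes past 12:00
Subtracting: 6 hours and 13 minutes = 373 minutes
474 - 373 = 101 minutes
= 1 hour and 41 minutes past 12:00 = 1:41

Final answer: 1:41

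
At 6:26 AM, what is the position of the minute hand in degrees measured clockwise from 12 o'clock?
The minute hand moves 6 degrees per minute.
At 6:26: 26 x 6 = 156 degrees

Final answer: 156 degrees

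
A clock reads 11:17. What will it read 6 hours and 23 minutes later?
Starting time: 11:17
Adding 23 minutes to 17 minutes: 17 + 23 = 40 minutes
Adding 6 hours: 11 + 6 = 17 - 12 = 5
Final time: 5:40

Final answer: 5:40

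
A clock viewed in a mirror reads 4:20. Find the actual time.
Reflection across the vertical (12-6) axis maps a hand at angle A degrees to (360 - A) degrees, which sends a reading of T minutes past 12:00 to (720 - T) minutes past 12:00.
Mirror reads 4:20 = 260 minutes past 12:00.
Actual time: (720 - 260) mod 720 = 460 minutes = 7:40.

Final answer: 7:40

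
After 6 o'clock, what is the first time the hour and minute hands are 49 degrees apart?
At t minutes past 6:00, the hour hand is at 30 x 6 + 0.5t degrees and the minute hand is at 6t degrees.
The smaller angle between them is 49 degrees when |30H - 5.5t| = 49 or |30H - 5.5t| = 311.
With H = 6, solve 30 x 6 - 5.5t = +/- target for each target:
  t = (30 x 6 - 49) / 5.5 = 23.82
  t = (30 x 6 + 49) / 5.5 = 41.64
  t = (30 x 6 - 311) / 5.5 = -23.82 (outside (0, 60))
  t = (30 x 6 + 311) / 5.5 = 89.27 (outside (0, 60))
Valid solutions in (0, 60): {23.82, 41.64} minutes.
The first occurrence is t = 23.82 minutes.
The hands form a 49-degree angle at 23.82 minutes past 6:00.

Final answer: 23.82 minutes past 6:00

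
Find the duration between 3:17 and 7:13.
From 3:17 to 7:13:
(7 x 60 + 13) - (3 x 60 + 17) = 433 - 197 = 236 minutes
= 3 hours and 56 minutes

Final answer: 3 hours and 56 minutes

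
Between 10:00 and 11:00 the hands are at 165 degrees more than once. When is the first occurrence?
At t minutes past 10:00, the hour hand is at 30 x 10 + 0.5t degrees and the minute hand is at 6t degrees.
The smaller angle between them is 165 degrees when |30H - 5.5t| = 165 or |30H - 5.5t| = 195.
With H = 10, solve 30 x 10 - 5.5t = +/- target for each target:
  t = (30 x 10 - 165) / 5.5 = 24.55
  t = (30 x 10 + 165) / 5.5 = 84.55 (outside (0, 60))
  t = (30 x 10 - 195) / 5.5 = 19.09
  t = (30 x 10 + 195) / 5.5 = 90 (outside (0, 60))
Valid solutions in (0, 60): {19.09, 24.55} minutes.
The first occurrence is t = 19.09 minutes.
The hands form a 165-degree angle at 19.09 minutes past 10:00.

Final answer: 19.09 minutes past 10:00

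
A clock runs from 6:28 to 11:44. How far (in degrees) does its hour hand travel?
The hour hand moves 0.5 degrees per minute.
Time elapsed: 11:44 - 6:28 = 316 minutes
Angular displacement: 316 x 0.5 = 158 degrees

Final answer: 158 degrees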